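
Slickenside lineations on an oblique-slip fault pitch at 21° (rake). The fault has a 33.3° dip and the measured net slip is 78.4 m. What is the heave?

23.5 m

dip-slip = net slip × sin(rake) = 78.4 m × sin(21°) = 28.10 m
heave = dip-slip × cos(dip) = 28.10 × cos(33.3°) = 23.5 m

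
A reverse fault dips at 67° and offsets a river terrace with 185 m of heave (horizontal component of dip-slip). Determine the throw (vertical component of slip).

436 m

throw = heave × tan(dip) = 185 × tan(67°) = 436 m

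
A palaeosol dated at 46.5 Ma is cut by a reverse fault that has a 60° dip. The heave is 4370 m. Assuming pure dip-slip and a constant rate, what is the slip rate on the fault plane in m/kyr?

0.188 m/kyr

dip-slip = heave / cos(dip) = 4370 m / cos(60°) = 8740 m
rate = 8740 m / 46.5 Ma = 0.000188 m/yr = 0.188 m/kyr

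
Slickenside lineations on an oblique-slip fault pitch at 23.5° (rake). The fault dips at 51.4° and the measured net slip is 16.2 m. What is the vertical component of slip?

5.05 m

dip-slip = net slip × sin(rake) = 16.2 m × sin(23.5°) = 6.460 m
throw = dip-slip × sin(dip) = 6.460 × sin(51.4°) = 5.05 m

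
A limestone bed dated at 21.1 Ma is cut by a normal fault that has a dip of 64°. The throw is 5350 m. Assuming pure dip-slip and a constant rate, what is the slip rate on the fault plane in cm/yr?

0.0282 cm/yr

dip-slip = throw / sin(dip) = 5350 m / sin(64°) = 5952 m
rate = 5952 m / 21.1 Ma = 0.000282 m/yr = 0.0282 cm/yr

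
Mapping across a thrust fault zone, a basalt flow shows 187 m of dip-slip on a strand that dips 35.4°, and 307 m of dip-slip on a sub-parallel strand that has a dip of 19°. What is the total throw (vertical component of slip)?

throw_A = 187 × sin(35.4°) = 108.3 m
throw_B = 307 × sin(19°) = 99.95 m
total = 108.3 + 99.95 = 208 m

208 m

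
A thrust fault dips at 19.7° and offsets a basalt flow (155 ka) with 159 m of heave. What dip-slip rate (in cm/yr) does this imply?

dip-slip = heave / cos(dip) = 159 m / cos(19.7°) = 168.9 m
rate = 168.9 m / 155 ka = 0.00109 m/yr = 0.109 cm/yr

0.109 cm/yr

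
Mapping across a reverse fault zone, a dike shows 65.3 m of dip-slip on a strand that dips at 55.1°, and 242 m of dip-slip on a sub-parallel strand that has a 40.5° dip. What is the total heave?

heave_A = 65.3 × cos(55.1°) = 37.36 m
heave_B = 242 × cos(40.5°) = 184 m
total = 37.36 + 184 = 221 m

221 m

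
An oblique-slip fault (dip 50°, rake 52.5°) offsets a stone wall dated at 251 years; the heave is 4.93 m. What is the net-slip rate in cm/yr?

dip-slip = heave / cos(dip) = 4.93 / cos(50°) = 7.670 m
net slip = dip-slip / sin(rake) = 7.670 / sin(52.5°) = 9.667 m
rate = 9.667 m / 251 years = 0.0385 m/yr = 3.85 cm/yr

3.85 cm/yr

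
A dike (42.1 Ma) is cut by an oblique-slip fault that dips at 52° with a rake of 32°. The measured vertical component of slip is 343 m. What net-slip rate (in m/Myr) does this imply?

dip-slip = throw / sin(dip) = 343 / sin(52°) = 435.3 m
net slip = dip-slip / sin(rake) = 435.3 / sin(32°) = 821.4 m
rate = 821.4 m / 42.1 Ma = 0.0000195 m/yr = 19.5 m/Myr

19.5 m/Myr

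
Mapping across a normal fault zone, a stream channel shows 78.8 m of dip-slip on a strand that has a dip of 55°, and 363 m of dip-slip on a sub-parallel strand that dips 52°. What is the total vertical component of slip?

351 m

throw_A = 78.8 × sin(55°) = 64.55 m
throw_B = 363 × sin(52°) = 286 m
total = 64.55 + 286 = 351 m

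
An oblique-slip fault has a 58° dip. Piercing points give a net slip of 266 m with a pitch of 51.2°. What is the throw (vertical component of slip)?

176 m

dip-slip = net slip × sin(rake) = 266 m × sin(51.2°) = 207.3 m
throw = dip-slip × sin(dip) = 207.3 × sin(58°) = 176 m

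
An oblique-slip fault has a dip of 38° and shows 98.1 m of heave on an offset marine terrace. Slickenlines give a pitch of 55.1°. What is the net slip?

152 m

dip-slip = heave / cos(dip) = 98.1 / cos(38°) = 124.5 m
net slip = dip-slip / sin(rake) = 124.5 / sin(55.1°) = 152 m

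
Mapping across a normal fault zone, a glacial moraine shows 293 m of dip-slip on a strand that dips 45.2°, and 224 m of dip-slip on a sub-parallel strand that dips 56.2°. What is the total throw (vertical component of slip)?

throw_A = 293 × sin(45.2°) = 207.9 m
throw_B = 224 × sin(56.2°) = 186.1 m
total = 207.9 + 186.1 = 394 m

394 m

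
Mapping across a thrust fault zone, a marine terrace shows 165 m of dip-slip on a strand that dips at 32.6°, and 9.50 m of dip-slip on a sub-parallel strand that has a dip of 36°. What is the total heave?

heave_A = 165 × cos(32.6°) = 139 m
heave_B = 9.50 × cos(36°) = 7.686 m
total = 139 + 7.686 = 147 m

147 m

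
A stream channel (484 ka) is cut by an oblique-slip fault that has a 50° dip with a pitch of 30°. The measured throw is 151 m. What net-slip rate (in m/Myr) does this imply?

815 m/Myr

dip-slip = throw / sin(dip) = 151 / sin(50°) = 197.1 m
net slip = dip-slip / sin(rake) = 197.1 / sin(30°) = 394.2 m
rate = 394.2 m / 484 ka = 0.000815 m/yr = 815 m/Myr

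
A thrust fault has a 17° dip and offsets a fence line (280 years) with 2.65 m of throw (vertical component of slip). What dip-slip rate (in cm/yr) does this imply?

3.24 cm/yr

dip-slip = throw / sin(dip) = 2.65 m / sin(17°) = 9.064 m
rate = 9.064 m / 280 years = 0.0324 m/yr = 3.24 cm/yr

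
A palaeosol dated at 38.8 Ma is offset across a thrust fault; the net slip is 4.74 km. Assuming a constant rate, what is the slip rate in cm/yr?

0.0122 cm/yr

rate = 4.74 km / 38.8 Ma = 0.000122 m/yr = 0.0122 cm/yr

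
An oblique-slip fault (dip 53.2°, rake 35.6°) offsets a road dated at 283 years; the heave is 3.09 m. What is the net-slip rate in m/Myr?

31300 m/Myr

dip-slip = heave / cos(dip) = 3.09 / cos(53.2°) = 5.158 m
net slip = dip-slip / sin(rake) = 5.158 / sin(35.6°) = 8.861 m
rate = 8.861 m / 283 years = 0.0313 m/yr = 31300 m/Myr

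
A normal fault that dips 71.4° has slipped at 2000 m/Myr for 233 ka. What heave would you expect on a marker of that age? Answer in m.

dip-slip = rate × time = 2000 m/Myr × 233 ka = 466 m
heave = dip-slip × cos(dip) = 466 × cos(71.4°) = 149 m

149 m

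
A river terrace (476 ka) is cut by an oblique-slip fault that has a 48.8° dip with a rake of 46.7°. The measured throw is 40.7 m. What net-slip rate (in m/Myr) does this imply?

dip-slip = throw / sin(dip) = 40.7 / sin(48.8°) = 54.09 m
net slip = dip-slip / sin(rake) = 54.09 / sin(46.7°) = 74.33 m
rate = 74.33 m / 476 ka = 0.000156 m/yr = 156 m/Myr

156 m/Myr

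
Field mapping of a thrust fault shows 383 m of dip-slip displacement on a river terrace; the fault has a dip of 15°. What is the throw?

99.1 m

throw = dip-slip × sin(dip) = 383 m × sin(15°) = 99.1 m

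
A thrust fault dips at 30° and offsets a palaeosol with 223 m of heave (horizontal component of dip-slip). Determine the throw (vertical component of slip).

throw = heave × tan(dip) = 223 × tan(30°) = 129 m

129 m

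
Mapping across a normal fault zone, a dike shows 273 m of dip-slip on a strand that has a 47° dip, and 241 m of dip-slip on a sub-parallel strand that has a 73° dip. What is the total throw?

430 m

throw_A = 273 × sin(47°) = 199.7 m
throw_B = 241 × sin(73°) = 230.5 m
total = 199.7 + 230.5 = 430 m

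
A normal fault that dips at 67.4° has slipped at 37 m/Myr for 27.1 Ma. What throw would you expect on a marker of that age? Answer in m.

926 m

dip-slip = rate × time = 37 m/Myr × 27.1 Ma = 1003 m
throw = dip-slip × sin(dip) = 1003 × sin(67.4°) = 926 m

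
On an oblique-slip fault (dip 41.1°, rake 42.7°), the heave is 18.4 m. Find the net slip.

dip-slip = heave / cos(dip) = 18.4 / cos(41.1°) = 24.42 m
net slip = dip-slip / sin(rake) = 24.42 / sin(42.7°) = 36 m

36 m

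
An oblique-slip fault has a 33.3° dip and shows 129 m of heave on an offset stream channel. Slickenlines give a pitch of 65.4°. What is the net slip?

dip-slip = heave / cos(dip) = 129 / cos(33.3°) = 154.3 m
net slip = dip-slip / sin(rake) = 154.3 / sin(65.4°) = 170 m

170 m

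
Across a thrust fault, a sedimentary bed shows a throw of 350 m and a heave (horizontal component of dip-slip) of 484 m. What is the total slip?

597 m

net slip = √(throw² + heave²) = √(350² + 484²) = 597 m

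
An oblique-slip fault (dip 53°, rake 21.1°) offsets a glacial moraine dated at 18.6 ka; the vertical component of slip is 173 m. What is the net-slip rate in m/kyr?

dip-slip = throw / sin(dip) = 173 / sin(53°) = 216.6 m
net slip = dip-slip / sin(rake) = 216.6 / sin(21.1°) = 601.7 m
rate = 601.7 m / 18.6 ka = 0.0324 m/yr = 32.4 m/kyr

32.4 m/kyr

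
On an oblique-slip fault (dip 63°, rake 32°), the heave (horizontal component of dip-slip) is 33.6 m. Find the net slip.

140 m

dip-slip = heave / cos(dip) = 33.6 / cos(63°) = 74.01 m
net slip = dip-slip / sin(rake) = 74.01 / sin(32°) = 140 m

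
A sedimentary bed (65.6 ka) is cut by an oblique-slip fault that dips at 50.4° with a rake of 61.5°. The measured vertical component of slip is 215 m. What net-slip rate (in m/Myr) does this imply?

dip-slip = throw / sin(dip) = 215 / sin(50.4°) = 279 m
net slip = dip-slip / sin(rake) = 279 / sin(61.5°) = 317.5 m
rate = 317.5 m / 65.6 ka = 0.00484 m/yr = 4840 m/Myr

4840 m/Myr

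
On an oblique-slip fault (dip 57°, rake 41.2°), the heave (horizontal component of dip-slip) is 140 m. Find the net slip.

390 m

dip-slip = heave / cos(dip) = 140 / cos(57°) = 257.1 m
net slip = dip-slip / sin(rake) = 257.1 / sin(41.2°) = 390 m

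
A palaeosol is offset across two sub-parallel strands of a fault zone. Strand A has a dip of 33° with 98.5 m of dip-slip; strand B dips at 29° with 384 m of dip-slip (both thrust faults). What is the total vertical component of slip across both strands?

throw_A = 98.5 × sin(33°) = 53.65 m
throw_B = 384 × sin(29°) = 186.2 m
total = 53.65 + 186.2 = 240 m

240 m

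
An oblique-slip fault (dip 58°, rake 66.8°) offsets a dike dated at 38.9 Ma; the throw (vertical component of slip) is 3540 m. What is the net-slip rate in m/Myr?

117 m/Myr

dip-slip = throw / sin(dip) = 3540 / sin(58°) = 4174 m
net slip = dip-slip / sin(rake) = 4174 / sin(66.8°) = 4542 m
rate = 4542 m / 38.9 Ma = 0.000117 m/yr = 117 m/Myr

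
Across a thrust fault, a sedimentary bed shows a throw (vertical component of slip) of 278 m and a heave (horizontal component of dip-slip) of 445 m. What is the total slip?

525 m

net slip = √(throw² + heave²) = √(278² + 445²) = 525 m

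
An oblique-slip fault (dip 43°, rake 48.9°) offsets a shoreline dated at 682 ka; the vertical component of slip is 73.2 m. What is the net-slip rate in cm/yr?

0.0209 cm/yr

dip-slip = throw / sin(dip) = 73.2 / sin(43°) = 107.3 m
net slip = dip-slip / sin(rake) = 107.3 / sin(48.9°) = 142.4 m
rate = 142.4 m / 682 ka = 0.000209 m/yr = 0.0209 cm/yr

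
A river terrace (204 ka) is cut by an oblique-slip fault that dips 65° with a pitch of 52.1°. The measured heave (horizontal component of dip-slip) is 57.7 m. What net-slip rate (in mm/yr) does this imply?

0.848 mm/yr

dip-slip = heave / cos(dip) = 57.7 / cos(65°) = 136.5 m
net slip = dip-slip / sin(rake) = 136.5 / sin(52.1°) = 173 m
rate = 173 m / 204 ka = 0.000848 m/yr = 0.848 mm/yr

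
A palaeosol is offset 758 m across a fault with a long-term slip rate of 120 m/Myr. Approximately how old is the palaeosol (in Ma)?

age = offset / rate = 758 m / (120 m/Myr) = 6.32e+06 yr = 6.32 Ma

6.32 Ma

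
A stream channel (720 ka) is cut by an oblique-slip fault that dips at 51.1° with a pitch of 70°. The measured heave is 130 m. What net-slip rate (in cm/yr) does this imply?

dip-slip = heave / cos(dip) = 130 / cos(51.1°) = 207 m
net slip = dip-slip / sin(rake) = 207 / sin(70°) = 220.3 m
rate = 220.3 m / 720 ka = 0.000306 m/yr = 0.0306 cm/yr

0.0306 cm/yr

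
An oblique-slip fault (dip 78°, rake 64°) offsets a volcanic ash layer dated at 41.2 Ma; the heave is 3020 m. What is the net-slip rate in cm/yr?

dip-slip = heave / cos(dip) = 3020 / cos(78°) = 14530 m
net slip = dip-slip / sin(rake) = 14530 / sin(64°) = 16160 m
rate = 16160 m / 41.2 Ma = 0.000392 m/yr = 0.0392 cm/yr

0.0392 cm/yr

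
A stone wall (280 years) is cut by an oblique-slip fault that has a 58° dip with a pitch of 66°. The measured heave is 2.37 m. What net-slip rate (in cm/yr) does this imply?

1.75 cm/yr

dip-slip = heave / cos(dip) = 2.37 / cos(58°) = 4.472 m
net slip = dip-slip / sin(rake) = 4.472 / sin(66°) = 4.896 m
rate = 4.896 m / 280 years = 0.0175 m/yr = 1.75 cm/yr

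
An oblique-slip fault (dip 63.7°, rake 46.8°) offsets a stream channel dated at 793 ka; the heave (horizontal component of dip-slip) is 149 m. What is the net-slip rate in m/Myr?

582 m/Myr

dip-slip = heave / cos(dip) = 149 / cos(63.7°) = 336.3 m
net slip = dip-slip / sin(rake) = 336.3 / sin(46.8°) = 461.3 m
rate = 461.3 m / 793 ka = 0.000582 m/yr = 582 m/Myr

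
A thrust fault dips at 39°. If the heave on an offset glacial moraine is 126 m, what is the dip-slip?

dip-slip = heave / cos(dip) = 126 / cos(39°) = 162 m

162 m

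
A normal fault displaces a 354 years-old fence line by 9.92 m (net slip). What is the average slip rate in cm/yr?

2.80 cm/yr

rate = 9.92 m / 354 years = 0.0280 m/yr = 2.80 cm/yr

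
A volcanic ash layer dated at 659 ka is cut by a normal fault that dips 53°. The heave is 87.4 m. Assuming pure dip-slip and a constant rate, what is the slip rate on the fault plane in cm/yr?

0.0220 cm/yr

dip-slip = heave / cos(dip) = 87.4 m / cos(53°) = 145.2 m
rate = 145.2 m / 659 ka = 0.000220 m/yr = 0.0220 cm/yr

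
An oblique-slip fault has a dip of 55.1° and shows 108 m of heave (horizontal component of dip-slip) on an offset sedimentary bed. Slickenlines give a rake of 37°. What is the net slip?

dip-slip = heave / cos(dip) = 108 / cos(55.1°) = 188.8 m
net slip = dip-slip / sin(rake) = 188.8 / sin(37°) = 314 m

314 m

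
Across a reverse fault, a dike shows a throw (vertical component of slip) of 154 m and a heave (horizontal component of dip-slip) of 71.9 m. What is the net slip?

170 m

net slip = √(throw² + heave²) = √(154² + 71.9²) = 170 m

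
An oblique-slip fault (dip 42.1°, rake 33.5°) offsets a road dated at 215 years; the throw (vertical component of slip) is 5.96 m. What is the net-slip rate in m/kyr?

dip-slip = throw / sin(dip) = 5.96 / sin(42.1°) = 8.890 m
net slip = dip-slip / sin(rake) = 8.890 / sin(33.5°) = 16.11 m
rate = 16.11 m / 215 years = 0.0749 m/yr = 74.9 m/kyr

74.9 m/kyr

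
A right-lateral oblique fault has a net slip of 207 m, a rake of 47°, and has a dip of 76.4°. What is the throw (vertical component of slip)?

dip-slip = net slip × sin(rake) = 207 m × sin(47°) = 151.4 m
throw = dip-slip × sin(dip) = 151.4 × sin(76.4°) = 147 m

147 m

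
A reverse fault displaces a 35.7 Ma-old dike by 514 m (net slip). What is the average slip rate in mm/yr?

rate = 514 m / 35.7 Ma = 0.0000144 m/yr = 0.0144 mm/yr

0.0144 mm/yr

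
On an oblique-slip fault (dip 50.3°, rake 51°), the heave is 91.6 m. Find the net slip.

dip-slip = heave / cos(dip) = 91.6 / cos(50.3°) = 143.4 m
net slip = dip-slip / sin(rake) = 143.4 / sin(51°) = 185 m

185 m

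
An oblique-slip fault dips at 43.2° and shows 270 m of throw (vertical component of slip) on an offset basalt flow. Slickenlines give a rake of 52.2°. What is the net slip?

499 m

dip-slip = throw / sin(dip) = 270 / sin(43.2°) = 394.4 m
net slip = dip-slip / sin(rake) = 394.4 / sin(52.2°) = 499 m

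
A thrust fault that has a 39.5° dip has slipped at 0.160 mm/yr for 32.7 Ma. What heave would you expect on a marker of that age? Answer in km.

4.04 km

dip-slip = rate × time = 0.160 mm/yr × 32.7 Ma = 5232 m
heave = dip-slip × cos(dip) = 5232 × cos(39.5°) = 4040 m = 4.04 km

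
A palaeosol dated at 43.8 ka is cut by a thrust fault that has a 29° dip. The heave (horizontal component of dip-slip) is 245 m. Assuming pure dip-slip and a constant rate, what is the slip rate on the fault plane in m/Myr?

6400 m/Myr

dip-slip = heave / cos(dip) = 245 m / cos(29°) = 280.1 m
rate = 280.1 m / 43.8 ka = 0.00640 m/yr = 6400 m/Myr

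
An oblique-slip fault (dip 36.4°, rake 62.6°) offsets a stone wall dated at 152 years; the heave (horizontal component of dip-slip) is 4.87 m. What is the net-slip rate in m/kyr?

dip-slip = heave / cos(dip) = 4.87 / cos(36.4°) = 6.050 m
net slip = dip-slip / sin(rake) = 6.050 / sin(62.6°) = 6.815 m
rate = 6.815 m / 152 years = 0.0448 m/yr = 44.8 m/kyr

44.8 m/kyr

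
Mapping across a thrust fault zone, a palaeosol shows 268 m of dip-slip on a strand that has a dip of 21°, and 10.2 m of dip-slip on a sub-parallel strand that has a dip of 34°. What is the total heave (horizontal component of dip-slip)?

heave_A = 268 × cos(21°) = 250.2 m
heave_B = 10.2 × cos(34°) = 8.456 m
total = 250.2 + 8.456 = 259 m

259 m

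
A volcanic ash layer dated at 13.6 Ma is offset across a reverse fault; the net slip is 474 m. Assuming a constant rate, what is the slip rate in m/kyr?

rate = 474 m / 13.6 Ma = 0.0000349 m/yr = 0.0349 m/kyr

0.0349 m/kyr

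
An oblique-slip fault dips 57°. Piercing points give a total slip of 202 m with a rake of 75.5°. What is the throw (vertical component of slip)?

dip-slip = net slip × sin(rake) = 202 m × sin(75.5°) = 195.6 m
throw = dip-slip × sin(dip) = 195.6 × sin(57°) = 164 m

164 m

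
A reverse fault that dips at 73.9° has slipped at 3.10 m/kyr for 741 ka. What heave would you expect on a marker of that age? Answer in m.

637 m

dip-slip = rate × time = 3.10 m/kyr × 741 ka = 2297 m
heave = dip-slip × cos(dip) = 2297 × cos(73.9°) = 637 m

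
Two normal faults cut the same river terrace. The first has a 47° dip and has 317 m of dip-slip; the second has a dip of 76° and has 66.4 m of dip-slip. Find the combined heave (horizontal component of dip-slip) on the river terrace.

heave_A = 317 × cos(47°) = 216.2 m
heave_B = 66.4 × cos(76°) = 16.06 m
total = 216.2 + 16.06 = 232 m

232 m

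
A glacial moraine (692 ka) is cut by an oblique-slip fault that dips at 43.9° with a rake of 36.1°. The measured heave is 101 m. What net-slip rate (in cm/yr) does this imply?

dip-slip = heave / cos(dip) = 101 / cos(43.9°) = 140.2 m
net slip = dip-slip / sin(rake) = 140.2 / sin(36.1°) = 237.9 m
rate = 237.9 m / 692 ka = 0.000344 m/yr = 0.0344 cm/yr

0.0344 cm/yr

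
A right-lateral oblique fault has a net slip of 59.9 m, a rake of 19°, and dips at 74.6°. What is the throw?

dip-slip = net slip × sin(rake) = 59.9 m × sin(19°) = 19.50 m
throw = dip-slip × sin(dip) = 19.50 × sin(74.6°) = 18.8 m

18.8 m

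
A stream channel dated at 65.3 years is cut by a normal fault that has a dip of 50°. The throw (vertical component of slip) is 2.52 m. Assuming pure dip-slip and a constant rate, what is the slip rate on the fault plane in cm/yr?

dip-slip = throw / sin(dip) = 2.52 m / sin(50°) = 3.290 m
rate = 3.290 m / 65.3 years = 0.0504 m/yr = 5.04 cm/yr

5.04 cm/yr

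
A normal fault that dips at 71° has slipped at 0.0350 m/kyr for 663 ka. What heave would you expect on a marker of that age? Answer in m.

7.55 m

dip-slip = rate × time = 0.0350 m/kyr × 663 ka = 23.21 m
heave = dip-slip × cos(dip) = 23.21 × cos(71°) = 7.55 m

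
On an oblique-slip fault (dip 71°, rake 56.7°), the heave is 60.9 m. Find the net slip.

dip-slip = heave / cos(dip) = 60.9 / cos(71°) = 187.1 m
net slip = dip-slip / sin(rake) = 187.1 / sin(56.7°) = 224 m

224 m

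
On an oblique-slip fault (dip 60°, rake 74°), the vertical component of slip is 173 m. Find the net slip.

208 m

dip-slip = throw / sin(dip) = 173 / sin(60°) = 199.8 m
net slip = dip-slip / sin(rake) = 199.8 / sin(74°) = 208 m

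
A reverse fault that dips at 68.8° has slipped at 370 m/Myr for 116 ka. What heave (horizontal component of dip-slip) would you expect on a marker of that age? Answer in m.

15.5 m

dip-slip = rate × time = 370 m/Myr × 116 ka = 42.92 m
heave = dip-slip × cos(dip) = 42.92 × cos(68.8°) = 15.5 m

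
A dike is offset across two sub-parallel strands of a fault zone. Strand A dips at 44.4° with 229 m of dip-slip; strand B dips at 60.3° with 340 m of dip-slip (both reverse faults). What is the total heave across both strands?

332 m

heave_A = 229 × cos(44.4°) = 163.6 m
heave_B = 340 × cos(60.3°) = 168.5 m
total = 163.6 + 168.5 = 332 m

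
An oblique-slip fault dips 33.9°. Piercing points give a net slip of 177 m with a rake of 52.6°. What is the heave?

dip-slip = net slip × sin(rake) = 177 m × sin(52.6°) = 140.6 m
heave = dip-slip × cos(dip) = 140.6 × cos(33.9°) = 117 m

117 m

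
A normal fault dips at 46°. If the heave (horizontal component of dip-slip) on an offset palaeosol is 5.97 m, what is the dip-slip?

8.59 m

dip-slip = heave / cos(dip) = 5.97 / cos(46°) = 8.59 m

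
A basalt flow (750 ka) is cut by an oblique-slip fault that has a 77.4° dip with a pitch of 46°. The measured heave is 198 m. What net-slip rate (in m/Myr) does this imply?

1680 m/Myr

dip-slip = heave / cos(dip) = 198 / cos(77.4°) = 907.7 m
net slip = dip-slip / sin(rake) = 907.7 / sin(46°) = 1262 m
rate = 1262 m / 750 ka = 0.00168 m/yr = 1680 m/Myr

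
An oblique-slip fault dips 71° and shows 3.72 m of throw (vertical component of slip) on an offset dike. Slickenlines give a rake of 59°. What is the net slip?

dip-slip = throw / sin(dip) = 3.72 / sin(71°) = 3.934 m
net slip = dip-slip / sin(rake) = 3.934 / sin(59°) = 4.59 m

4.59 m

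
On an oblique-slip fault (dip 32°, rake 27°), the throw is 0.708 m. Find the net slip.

2.94 m

dip-slip = throw / sin(dip) = 0.708 / sin(32°) = 1.336 m
net slip = dip-slip / sin(rake) = 1.336 / sin(27°) = 2.94 m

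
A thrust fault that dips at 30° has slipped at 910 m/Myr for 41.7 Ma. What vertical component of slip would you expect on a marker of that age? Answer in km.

19 km

dip-slip = rate × time = 910 m/Myr × 41.7 Ma = 37950 m
throw = dip-slip × sin(dip) = 37950 × sin(30°) = 19000 m = 19 km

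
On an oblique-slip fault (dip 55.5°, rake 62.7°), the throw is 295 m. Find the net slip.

403 m

dip-slip = throw / sin(dip) = 295 / sin(55.5°) = 358 m
net slip = dip-slip / sin(rake) = 358 / sin(62.7°) = 403 m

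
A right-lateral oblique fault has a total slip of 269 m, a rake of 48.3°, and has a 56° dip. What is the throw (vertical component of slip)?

167 m

dip-slip = net slip × sin(rake) = 269 m × sin(48.3°) = 200.8 m
throw = dip-slip × sin(dip) = 200.8 × sin(56°) = 167 m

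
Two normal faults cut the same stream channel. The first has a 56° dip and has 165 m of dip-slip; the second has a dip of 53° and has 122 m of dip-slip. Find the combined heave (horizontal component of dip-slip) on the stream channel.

166 m

heave_A = 165 × cos(56°) = 92.27 m
heave_B = 122 × cos(53°) = 73.42 m
total = 92.27 + 73.42 = 166 m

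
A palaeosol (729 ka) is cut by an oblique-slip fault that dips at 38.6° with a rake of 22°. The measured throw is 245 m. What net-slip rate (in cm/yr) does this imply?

0.144 cm/yr

dip-slip = throw / sin(dip) = 245 / sin(38.6°) = 392.7 m
net slip = dip-slip / sin(rake) = 392.7 / sin(22°) = 1048 m
rate = 1048 m / 729 ka = 0.00144 m/yr = 0.144 cm/yr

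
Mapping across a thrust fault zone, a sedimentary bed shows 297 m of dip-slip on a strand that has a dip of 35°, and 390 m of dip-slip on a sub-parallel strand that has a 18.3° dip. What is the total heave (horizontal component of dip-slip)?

614 m

heave_A = 297 × cos(35°) = 243.3 m
heave_B = 390 × cos(18.3°) = 370.3 m
total = 243.3 + 370.3 = 614 m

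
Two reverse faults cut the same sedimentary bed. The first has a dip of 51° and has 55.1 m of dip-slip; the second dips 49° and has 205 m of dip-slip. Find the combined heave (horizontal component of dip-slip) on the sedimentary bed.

heave_A = 55.1 × cos(51°) = 34.68 m
heave_B = 205 × cos(49°) = 134.5 m
total = 34.68 + 134.5 = 169 m

169 m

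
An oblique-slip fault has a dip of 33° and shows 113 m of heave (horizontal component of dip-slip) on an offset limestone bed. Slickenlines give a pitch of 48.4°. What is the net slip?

dip-slip = heave / cos(dip) = 113 / cos(33°) = 134.7 m
net slip = dip-slip / sin(rake) = 134.7 / sin(48.4°) = 180 m

180 m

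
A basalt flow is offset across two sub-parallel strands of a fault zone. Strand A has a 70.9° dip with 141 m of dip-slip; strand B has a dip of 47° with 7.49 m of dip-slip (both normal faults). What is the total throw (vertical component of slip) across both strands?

139 m

throw_A = 141 × sin(70.9°) = 133.2 m
throw_B = 7.49 × sin(47°) = 5.478 m
total = 133.2 + 5.478 = 139 m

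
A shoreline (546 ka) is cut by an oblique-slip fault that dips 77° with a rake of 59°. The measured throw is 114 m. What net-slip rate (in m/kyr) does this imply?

0.250 m/kyr

dip-slip = throw / sin(dip) = 114 / sin(77°) = 117 m
net slip = dip-slip / sin(rake) = 117 / sin(59°) = 136.5 m
rate = 136.5 m / 546 ka = 0.000250 m/yr = 0.250 m/kyr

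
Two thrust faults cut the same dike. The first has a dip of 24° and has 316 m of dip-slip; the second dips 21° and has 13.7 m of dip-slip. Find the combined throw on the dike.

throw_A = 316 × sin(24°) = 128.5 m
throw_B = 13.7 × sin(21°) = 4.910 m
total = 128.5 + 4.910 = 133 m

133 m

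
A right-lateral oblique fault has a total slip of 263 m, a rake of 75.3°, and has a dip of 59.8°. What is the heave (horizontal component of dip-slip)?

128 m

dip-slip = net slip × sin(rake) = 263 m × sin(75.3°) = 254.4 m
heave = dip-slip × cos(dip) = 254.4 × cos(59.8°) = 128 m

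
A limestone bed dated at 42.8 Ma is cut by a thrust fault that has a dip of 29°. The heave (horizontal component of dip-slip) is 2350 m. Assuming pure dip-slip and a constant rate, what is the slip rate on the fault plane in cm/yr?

dip-slip = heave / cos(dip) = 2350 m / cos(29°) = 2687 m
rate = 2687 m / 42.8 Ma = 0.0000628 m/yr = 0.00628 cm/yr

0.00628 cm/yr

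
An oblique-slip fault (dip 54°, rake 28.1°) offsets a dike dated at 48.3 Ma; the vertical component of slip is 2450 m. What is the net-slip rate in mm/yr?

dip-slip = throw / sin(dip) = 2450 / sin(54°) = 3028 m
net slip = dip-slip / sin(rake) = 3028 / sin(28.1°) = 6429 m
rate = 6429 m / 48.3 Ma = 0.000133 m/yr = 0.133 mm/yr

0.133 mm/yr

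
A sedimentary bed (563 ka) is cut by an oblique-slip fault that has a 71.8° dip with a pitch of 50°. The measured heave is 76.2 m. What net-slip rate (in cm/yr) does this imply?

0.0566 cm/yr

dip-slip = heave / cos(dip) = 76.2 / cos(71.8°) = 244 m
net slip = dip-slip / sin(rake) = 244 / sin(50°) = 318.5 m
rate = 318.5 m / 563 ka = 0.000566 m/yr = 0.0566 cm/yr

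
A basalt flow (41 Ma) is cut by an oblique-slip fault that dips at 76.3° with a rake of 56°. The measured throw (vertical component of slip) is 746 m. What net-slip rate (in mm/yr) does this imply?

dip-slip = throw / sin(dip) = 746 / sin(76.3°) = 767.8 m
net slip = dip-slip / sin(rake) = 767.8 / sin(56°) = 926.2 m
rate = 926.2 m / 41 Ma = 0.0000226 m/yr = 0.0226 mm/yr

0.0226 mm/yr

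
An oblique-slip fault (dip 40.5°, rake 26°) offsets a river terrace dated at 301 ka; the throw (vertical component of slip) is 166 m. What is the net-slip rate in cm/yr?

dip-slip = throw / sin(dip) = 166 / sin(40.5°) = 255.6 m
net slip = dip-slip / sin(rake) = 255.6 / sin(26°) = 583.1 m
rate = 583.1 m / 301 ka = 0.00194 m/yr = 0.194 cm/yr

0.194 cm/yr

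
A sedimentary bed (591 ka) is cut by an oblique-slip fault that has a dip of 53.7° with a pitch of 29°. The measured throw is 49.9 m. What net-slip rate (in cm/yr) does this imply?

dip-slip = throw / sin(dip) = 49.9 / sin(53.7°) = 61.92 m
net slip = dip-slip / sin(rake) = 61.92 / sin(29°) = 127.7 m
rate = 127.7 m / 591 ka = 0.000216 m/yr = 0.0216 cm/yr

0.0216 cm/yr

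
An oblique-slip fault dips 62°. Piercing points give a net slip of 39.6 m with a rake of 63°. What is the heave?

16.6 m

dip-slip = net slip × sin(rake) = 39.6 m × sin(63°) = 35.28 m
heave = dip-slip × cos(dip) = 35.28 × cos(62°) = 16.6 m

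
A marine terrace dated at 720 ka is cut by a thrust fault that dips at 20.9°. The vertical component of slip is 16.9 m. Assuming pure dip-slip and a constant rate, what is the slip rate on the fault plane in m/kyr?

0.0658 m/kyr

dip-slip = throw / sin(dip) = 16.9 m / sin(20.9°) = 47.37 m
rate = 47.37 m / 720 ka = 0.0000658 m/yr = 0.0658 m/kyr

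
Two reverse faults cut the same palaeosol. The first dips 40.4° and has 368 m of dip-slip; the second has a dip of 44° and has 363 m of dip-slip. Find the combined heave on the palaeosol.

541 m

heave_A = 368 × cos(40.4°) = 280.2 m
heave_B = 363 × cos(44°) = 261.1 m
total = 280.2 + 261.1 = 541 m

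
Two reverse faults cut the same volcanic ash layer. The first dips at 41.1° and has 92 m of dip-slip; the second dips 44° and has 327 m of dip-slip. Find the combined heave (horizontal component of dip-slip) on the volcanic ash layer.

305 m

heave_A = 92 × cos(41.1°) = 69.33 m
heave_B = 327 × cos(44°) = 235.2 m
total = 69.33 + 235.2 = 305 m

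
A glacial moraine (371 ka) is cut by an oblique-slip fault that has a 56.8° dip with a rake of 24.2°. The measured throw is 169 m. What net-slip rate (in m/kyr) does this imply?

dip-slip = throw / sin(dip) = 169 / sin(56.8°) = 202 m
net slip = dip-slip / sin(rake) = 202 / sin(24.2°) = 492.7 m
rate = 492.7 m / 371 ka = 0.00133 m/yr = 1.33 m/kyr

1.33 m/kyr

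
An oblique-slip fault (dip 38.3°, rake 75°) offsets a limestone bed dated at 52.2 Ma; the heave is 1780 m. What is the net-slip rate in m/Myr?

45 m/Myr

dip-slip = heave / cos(dip) = 1780 / cos(38.3°) = 2268 m
net slip = dip-slip / sin(rake) = 2268 / sin(75°) = 2348 m
rate = 2348 m / 52.2 Ma = 0.0000450 m/yr = 45 m/Myr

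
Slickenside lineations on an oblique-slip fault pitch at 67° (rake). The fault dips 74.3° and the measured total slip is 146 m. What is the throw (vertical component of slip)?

129 m

dip-slip = net slip × sin(rake) = 146 m × sin(67°) = 134.4 m
throw = dip-slip × sin(dip) = 134.4 × sin(74.3°) = 129 m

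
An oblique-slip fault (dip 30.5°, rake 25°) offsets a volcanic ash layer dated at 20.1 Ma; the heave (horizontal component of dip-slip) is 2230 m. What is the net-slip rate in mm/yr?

dip-slip = heave / cos(dip) = 2230 / cos(30.5°) = 2588 m
net slip = dip-slip / sin(rake) = 2588 / sin(25°) = 6124 m
rate = 6124 m / 20.1 Ma = 0.000305 m/yr = 0.305 mm/yr

0.305 mm/yr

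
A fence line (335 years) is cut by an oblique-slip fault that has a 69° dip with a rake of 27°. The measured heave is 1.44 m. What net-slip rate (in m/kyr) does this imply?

dip-slip = heave / cos(dip) = 1.44 / cos(69°) = 4.018 m
net slip = dip-slip / sin(rake) = 4.018 / sin(27°) = 8.851 m
rate = 8.851 m / 335 years = 0.0264 m/yr = 26.4 m/kyr

26.4 m/kyr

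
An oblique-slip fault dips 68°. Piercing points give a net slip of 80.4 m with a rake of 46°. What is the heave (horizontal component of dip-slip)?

21.7 m

dip-slip = net slip × sin(rake) = 80.4 m × sin(46°) = 57.83 m
heave = dip-slip × cos(dip) = 57.83 × cos(68°) = 21.7 m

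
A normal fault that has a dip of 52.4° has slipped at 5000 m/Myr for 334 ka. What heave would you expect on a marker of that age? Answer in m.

1020 m

dip-slip = rate × time = 5000 m/Myr × 334 ka = 1670 m
heave = dip-slip × cos(dip) = 1670 × cos(52.4°) = 1020 m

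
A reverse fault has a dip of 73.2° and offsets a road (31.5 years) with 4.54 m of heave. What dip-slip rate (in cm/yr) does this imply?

dip-slip = heave / cos(dip) = 4.54 m / cos(73.2°) = 15.71 m
rate = 15.71 m / 31.5 years = 0.499 m/yr = 49.9 cm/yr

49.9 cm/yr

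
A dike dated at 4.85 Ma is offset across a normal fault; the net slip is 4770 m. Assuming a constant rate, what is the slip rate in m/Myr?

984 m/Myr

rate = 4770 m / 4.85 Ma = 0.000984 m/yr = 984 m/Myr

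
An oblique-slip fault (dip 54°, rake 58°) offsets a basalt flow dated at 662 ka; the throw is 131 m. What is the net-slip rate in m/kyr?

dip-slip = throw / sin(dip) = 131 / sin(54°) = 161.9 m
net slip = dip-slip / sin(rake) = 161.9 / sin(58°) = 190.9 m
rate = 190.9 m / 662 ka = 0.000288 m/yr = 0.288 m/kyr

0.288 m/kyr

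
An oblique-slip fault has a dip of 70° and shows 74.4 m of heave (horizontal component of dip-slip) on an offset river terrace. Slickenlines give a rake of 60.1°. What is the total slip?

dip-slip = heave / cos(dip) = 74.4 / cos(70°) = 217.5 m
net slip = dip-slip / sin(rake) = 217.5 / sin(60.1°) = 251 m

251 m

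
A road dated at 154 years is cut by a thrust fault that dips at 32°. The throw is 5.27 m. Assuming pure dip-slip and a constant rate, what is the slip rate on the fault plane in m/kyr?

dip-slip = throw / sin(dip) = 5.27 m / sin(32°) = 9.945 m
rate = 9.945 m / 154 years = 0.0646 m/yr = 64.6 m/kyr

64.6 m/kyr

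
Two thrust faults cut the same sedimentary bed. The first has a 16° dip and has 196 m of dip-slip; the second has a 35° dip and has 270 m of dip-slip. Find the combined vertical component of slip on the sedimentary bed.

209 m

throw_A = 196 × sin(16°) = 54.02 m
throw_B = 270 × sin(35°) = 154.9 m
total = 54.02 + 154.9 = 209 m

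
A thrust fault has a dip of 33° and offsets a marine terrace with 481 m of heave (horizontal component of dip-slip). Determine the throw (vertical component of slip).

throw = heave × tan(dip) = 481 × tan(33°) = 312 m

312 m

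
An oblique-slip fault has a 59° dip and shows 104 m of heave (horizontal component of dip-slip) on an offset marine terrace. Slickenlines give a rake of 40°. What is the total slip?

dip-slip = heave / cos(dip) = 104 / cos(59°) = 201.9 m
net slip = dip-slip / sin(rake) = 201.9 / sin(40°) = 314 m

314 m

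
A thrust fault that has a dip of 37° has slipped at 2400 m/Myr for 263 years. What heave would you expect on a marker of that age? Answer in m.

dip-slip = rate × time = 2400 m/Myr × 263 years = 0.6312 m
heave = dip-slip × cos(dip) = 0.6312 × cos(37°) = 0.504 m

0.504 m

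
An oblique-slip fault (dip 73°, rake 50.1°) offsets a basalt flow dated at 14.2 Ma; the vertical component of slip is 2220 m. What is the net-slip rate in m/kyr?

dip-slip = throw / sin(dip) = 2220 / sin(73°) = 2321 m
net slip = dip-slip / sin(rake) = 2321 / sin(50.1°) = 3026 m
rate = 3026 m / 14.2 Ma = 0.000213 m/yr = 0.213 m/kyr

0.213 m/kyr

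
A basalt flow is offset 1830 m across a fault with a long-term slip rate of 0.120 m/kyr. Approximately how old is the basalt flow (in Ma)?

age = offset / rate = 1830 m / (0.120 m/kyr) = 1.53e+07 yr = 15.3 Ma

15.3 Ma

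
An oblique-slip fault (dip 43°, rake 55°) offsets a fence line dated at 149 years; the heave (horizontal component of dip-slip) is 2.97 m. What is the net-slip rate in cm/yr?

dip-slip = heave / cos(dip) = 2.97 / cos(43°) = 4.061 m
net slip = dip-slip / sin(rake) = 4.061 / sin(55°) = 4.958 m
rate = 4.958 m / 149 years = 0.0333 m/yr = 3.33 cm/yr

3.33 cm/yr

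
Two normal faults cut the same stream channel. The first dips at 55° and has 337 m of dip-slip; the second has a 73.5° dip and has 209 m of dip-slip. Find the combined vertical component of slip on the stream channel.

476 m

throw_A = 337 × sin(55°) = 276.1 m
throw_B = 209 × sin(73.5°) = 200.4 m
total = 276.1 + 200.4 = 476 m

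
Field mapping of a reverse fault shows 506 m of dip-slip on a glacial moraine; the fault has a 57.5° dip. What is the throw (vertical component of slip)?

427 m

throw = dip-slip × sin(dip) = 506 m × sin(57.5°) = 427 m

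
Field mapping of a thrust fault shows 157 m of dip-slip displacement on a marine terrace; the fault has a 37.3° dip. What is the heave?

125 m

heave = dip-slip × cos(dip) = 157 m × cos(37.3°) = 125 m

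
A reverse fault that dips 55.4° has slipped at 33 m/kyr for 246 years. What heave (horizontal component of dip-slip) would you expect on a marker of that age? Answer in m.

dip-slip = rate × time = 33 m/kyr × 246 years = 8.118 m
heave = dip-slip × cos(dip) = 8.118 × cos(55.4°) = 4.61 m

4.61 m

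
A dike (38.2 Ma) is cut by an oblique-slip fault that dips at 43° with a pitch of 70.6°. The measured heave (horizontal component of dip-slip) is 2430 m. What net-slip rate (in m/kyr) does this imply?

0.0922 m/kyr

dip-slip = heave / cos(dip) = 2430 / cos(43°) = 3323 m
net slip = dip-slip / sin(rake) = 3323 / sin(70.6°) = 3523 m
rate = 3523 m / 38.2 Ma = 0.0000922 m/yr = 0.0922 m/kyr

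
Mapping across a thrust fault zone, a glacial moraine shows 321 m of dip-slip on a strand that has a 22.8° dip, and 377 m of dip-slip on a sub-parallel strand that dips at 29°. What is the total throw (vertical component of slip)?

throw_A = 321 × sin(22.8°) = 124.4 m
throw_B = 377 × sin(29°) = 182.8 m
total = 124.4 + 182.8 = 307 m

307 m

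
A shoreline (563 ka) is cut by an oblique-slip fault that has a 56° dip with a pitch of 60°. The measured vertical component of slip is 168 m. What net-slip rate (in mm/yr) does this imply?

0.416 mm/yr

dip-slip = throw / sin(dip) = 168 / sin(56°) = 202.6 m
net slip = dip-slip / sin(rake) = 202.6 / sin(60°) = 234 m
rate = 234 m / 563 ka = 0.000416 m/yr = 0.416 mm/yr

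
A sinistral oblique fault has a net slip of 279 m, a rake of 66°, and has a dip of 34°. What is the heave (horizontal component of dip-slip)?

211 m

dip-slip = net slip × sin(rake) = 279 m × sin(66°) = 254.9 m
heave = dip-slip × cos(dip) = 254.9 × cos(34°) = 211 m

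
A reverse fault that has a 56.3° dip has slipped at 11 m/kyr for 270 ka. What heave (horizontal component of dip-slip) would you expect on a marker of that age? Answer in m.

1650 m

dip-slip = rate × time = 11 m/kyr × 270 ka = 2970 m
heave = dip-slip × cos(dip) = 2970 × cos(56.3°) = 1650 m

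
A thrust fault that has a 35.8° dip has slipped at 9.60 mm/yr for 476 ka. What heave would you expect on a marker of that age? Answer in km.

dip-slip = rate × time = 9.60 mm/yr × 476 ka = 4570 m
heave = dip-slip × cos(dip) = 4570 × cos(35.8°) = 3710 m = 3.71 km

3.71 km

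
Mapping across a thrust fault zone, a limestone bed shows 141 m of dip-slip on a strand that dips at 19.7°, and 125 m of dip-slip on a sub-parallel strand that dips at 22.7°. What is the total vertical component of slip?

95.8 m

throw_A = 141 × sin(19.7°) = 47.53 m
throw_B = 125 × sin(22.7°) = 48.24 m
total = 47.53 + 48.24 = 95.8 m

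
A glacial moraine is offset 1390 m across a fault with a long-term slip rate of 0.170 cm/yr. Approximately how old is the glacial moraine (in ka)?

818 ka

age = offset / rate = 1390 m / (0.170 cm/yr) = 818000 yr = 818 ka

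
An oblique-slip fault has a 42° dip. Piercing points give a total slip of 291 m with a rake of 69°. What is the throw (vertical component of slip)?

dip-slip = net slip × sin(rake) = 291 m × sin(69°) = 271.7 m
throw = dip-slip × sin(dip) = 271.7 × sin(42°) = 182 m

182 m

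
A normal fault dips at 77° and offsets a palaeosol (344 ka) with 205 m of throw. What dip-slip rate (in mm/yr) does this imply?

0.612 mm/yr

dip-slip = throw / sin(dip) = 205 m / sin(77°) = 210.4 m
rate = 210.4 m / 344 ka = 0.000612 m/yr = 0.612 mm/yr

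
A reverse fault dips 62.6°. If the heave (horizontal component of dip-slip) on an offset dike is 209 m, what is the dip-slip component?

454 m

dip-slip = heave / cos(dip) = 209 / cos(62.6°) = 454 m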